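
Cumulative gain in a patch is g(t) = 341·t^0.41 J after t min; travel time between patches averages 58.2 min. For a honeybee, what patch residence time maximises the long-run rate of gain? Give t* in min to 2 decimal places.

40.44 min

Optimal t* satisfies g'(t*) = g(t*)/(T + t*).
g'(t) = 0.41·341·t^-0.59. Setting 0.41·341·t^-0.59 = 341·t^0.41/(58.2+t) gives 0.41(58.2+t) = t, so 0.59·t = 0.41×58.2.
t* = 0.41×58.2/0.59 = 40.44 min.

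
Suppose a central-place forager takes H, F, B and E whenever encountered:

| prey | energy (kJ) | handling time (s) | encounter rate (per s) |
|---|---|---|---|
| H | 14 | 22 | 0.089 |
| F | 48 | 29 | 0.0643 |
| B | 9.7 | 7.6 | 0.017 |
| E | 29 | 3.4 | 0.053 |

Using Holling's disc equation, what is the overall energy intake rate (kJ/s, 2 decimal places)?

1.18 kJ/s

Energy encountered per unit search time: 0.089×14 + 0.0643×48 + 0.017×9.7 + 0.053×29 = 6.034 kJ/s.
Handling time per unit search time: 0.089×22 + 0.0643×29 + 0.017×7.6 + 0.053×3.4 = 4.132.
Rate = 6.034/(1 + 4.132) = 1.176 kJ/s.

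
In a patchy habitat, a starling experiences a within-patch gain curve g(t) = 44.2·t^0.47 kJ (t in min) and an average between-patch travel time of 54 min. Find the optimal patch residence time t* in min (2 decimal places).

47.89 min

Maximise g(t)/(T+t): set derivative to zero → g'(t)(T+t) = g(t).
g'(t) = 0.47·44.2·t^-0.53. Setting 0.47·44.2·t^-0.53 = 44.2·t^0.47/(54+t) gives 0.47(54+t) = t, so 0.53·t = 0.47×54.
t* = 0.47×54/0.53 = 47.89 min.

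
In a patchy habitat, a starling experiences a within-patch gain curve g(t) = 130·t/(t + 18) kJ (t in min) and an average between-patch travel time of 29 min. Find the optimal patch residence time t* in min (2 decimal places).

Optimal t* satisfies g'(t*) = g(t*)/(T + t*).
g'(t) = 130·18/(t + 18)². Setting 130·18/(t+18)² = 130t/[(t+18)(29+t)] gives 18(29+t) = t(t+18), so t² = 18×29 = 522.
t* = √522 = 22.85 min.

22.85 min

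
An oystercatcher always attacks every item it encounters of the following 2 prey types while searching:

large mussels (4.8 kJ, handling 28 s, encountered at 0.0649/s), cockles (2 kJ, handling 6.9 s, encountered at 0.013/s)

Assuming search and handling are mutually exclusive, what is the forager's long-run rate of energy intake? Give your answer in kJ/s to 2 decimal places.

0.12 kJ/s

Energy encountered per unit search time: 0.0649×4.8 + 0.013×2 = 0.3375 kJ/s.
Handling time per unit search time: 0.0649×28 + 0.013×6.9 = 1.907.
Rate = 0.3375/(1 + 1.907) = 0.1161 kJ/s.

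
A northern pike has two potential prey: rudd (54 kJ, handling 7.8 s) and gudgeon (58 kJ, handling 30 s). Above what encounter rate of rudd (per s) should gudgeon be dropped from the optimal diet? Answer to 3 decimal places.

0.050 per s

At the threshold, the rate on rudd alone equals the profitability of gudgeon: λ·54/(1 + λ·7.8) = 58/30 = 1.933.
Rearranging, λ(54 − 1.933×7.8) = 1.933, so λ = 1.933/38.92 = 0.04967 per s.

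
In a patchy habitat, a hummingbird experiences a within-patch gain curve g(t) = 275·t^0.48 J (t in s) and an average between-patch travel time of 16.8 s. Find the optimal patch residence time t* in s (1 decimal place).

Optimal t* satisfies g'(t*) = g(t*)/(T + t*).
g'(t) = 0.48·275·t^-0.52. Setting 0.48·275·t^-0.52 = 275·t^0.48/(16.8+t) gives 0.48(16.8+t) = t, so 0.52·t = 0.48×16.8.
t* = 0.48×16.8/0.52 = 15.51 s.

15.5 s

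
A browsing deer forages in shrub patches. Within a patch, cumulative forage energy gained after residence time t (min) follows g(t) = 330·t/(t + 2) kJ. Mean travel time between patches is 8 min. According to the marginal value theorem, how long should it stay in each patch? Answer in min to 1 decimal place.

Optimal t* satisfies g'(t*) = g(t*)/(T + t*).
g'(t) = 330·2/(t + 2)². Setting 330·2/(t+2)² = 330t/[(t+2)(8+t)] gives 2(8+t) = t(t+2), so t² = 2×8 = 16.
t* = √16 = 4 min.

4.0 min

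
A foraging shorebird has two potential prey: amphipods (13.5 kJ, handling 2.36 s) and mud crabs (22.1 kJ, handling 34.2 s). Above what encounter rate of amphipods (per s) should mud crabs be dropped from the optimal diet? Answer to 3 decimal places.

At the threshold, the rate on amphipods alone equals the profitability of mud crabs: λ·13.5/(1 + λ·2.36) = 22.1/34.2 = 0.6462.
Rearranging, λ(13.5 − 0.6462×2.36) = 0.6462, so λ = 0.6462/11.97 = 0.05396 per s.

0.054 per s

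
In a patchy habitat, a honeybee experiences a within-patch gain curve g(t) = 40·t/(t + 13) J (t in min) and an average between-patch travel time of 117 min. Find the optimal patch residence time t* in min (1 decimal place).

39.0 min

Maximise g(t)/(T+t): set derivative to zero → g'(t)(T+t) = g(t).
g'(t) = 40·13/(t + 13)². Setting 40·13/(t+13)² = 40t/[(t+13)(117+t)] gives 13(117+t) = t(t+13), so t² = 13×117 = 1521.
t* = √1521 = 39 min.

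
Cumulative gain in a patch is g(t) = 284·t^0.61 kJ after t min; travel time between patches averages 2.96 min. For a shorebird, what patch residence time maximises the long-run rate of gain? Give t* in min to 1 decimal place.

4.6 min

Optimal t* satisfies g'(t*) = g(t*)/(T + t*).
g'(t) = 0.61·284·t^-0.39. Setting 0.61·284·t^-0.39 = 284·t^0.61/(2.96+t) gives 0.61(2.96+t) = t, so 0.39·t = 0.61×2.96.
t* = 0.61×2.96/0.39 = 4.63 min.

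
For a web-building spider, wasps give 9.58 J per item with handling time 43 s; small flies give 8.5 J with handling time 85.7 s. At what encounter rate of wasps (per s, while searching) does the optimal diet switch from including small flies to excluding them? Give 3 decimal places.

0.019 per s

Drop small flies once their profitability E₂/h₂ falls below the rate achievable on wasps alone: E₂/h₂ = λE₁/(1 + λh₁).
Solve for λ: λE₁h₂ = E₂(1 + λh₁) → λ(E₁h₂ − E₂h₁) = E₂ → λ = E₂/(E₁h₂ − E₂h₁).
λ = 8.5/(9.58×85.7 − 8.5×43) = 8.5/455.5 = 0.01866 per s.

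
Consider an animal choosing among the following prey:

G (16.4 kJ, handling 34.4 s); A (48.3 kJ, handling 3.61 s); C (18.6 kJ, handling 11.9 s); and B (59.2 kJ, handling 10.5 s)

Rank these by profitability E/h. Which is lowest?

Profitability E/h (kJ/s): G = 16.4/34.4 = 0.477, A = 48.3/3.61 = 13.4, C = 18.6/11.9 = 1.56, B = 59.2/10.5 = 5.64.
Ranked: A > B > C > G.

G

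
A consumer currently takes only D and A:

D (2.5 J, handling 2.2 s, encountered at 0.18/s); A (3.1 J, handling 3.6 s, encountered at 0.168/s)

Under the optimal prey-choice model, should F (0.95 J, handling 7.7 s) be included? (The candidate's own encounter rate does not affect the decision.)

Intake rate on the current diet: R = (0.18×2.5 + 0.168×3.1) / (1 + 0.18×2.2 + 0.168×3.6) = 0.9708/2.001 = 0.4852 J/s.
F: E/h = 0.95/7.7 = 0.1234 J/s.
Since 0.1234 < R, time spent handling F is better spent searching.

No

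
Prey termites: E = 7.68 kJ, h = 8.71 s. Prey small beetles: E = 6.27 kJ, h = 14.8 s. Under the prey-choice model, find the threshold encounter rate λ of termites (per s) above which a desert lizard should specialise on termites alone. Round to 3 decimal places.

0.106 per s

Drop small beetles once their profitability E₂/h₂ falls below the rate achievable on termites alone: E₂/h₂ = λE₁/(1 + λh₁).
Solve for λ: λE₁h₂ = E₂(1 + λh₁) → λ(E₁h₂ − E₂h₁) = E₂ → λ = E₂/(E₁h₂ − E₂h₁).
λ = 6.27/(7.68×14.8 − 6.27×8.71) = 6.27/59.05 = 0.1062 per s.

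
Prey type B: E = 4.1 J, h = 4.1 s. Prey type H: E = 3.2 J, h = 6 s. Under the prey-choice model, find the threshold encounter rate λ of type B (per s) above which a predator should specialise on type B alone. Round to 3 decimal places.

The zero-one rule: include type H iff E₂/h₂ > λE₁/(1+λh₁). Equality gives the switch point.
λE₁h₂ = E₂ + λE₂h₁ ⇒ λ = E₂/(E₁h₂ − E₂h₁) = 3.2/(24.6 − 13.12) = 0.2787 per s.

0.279 per s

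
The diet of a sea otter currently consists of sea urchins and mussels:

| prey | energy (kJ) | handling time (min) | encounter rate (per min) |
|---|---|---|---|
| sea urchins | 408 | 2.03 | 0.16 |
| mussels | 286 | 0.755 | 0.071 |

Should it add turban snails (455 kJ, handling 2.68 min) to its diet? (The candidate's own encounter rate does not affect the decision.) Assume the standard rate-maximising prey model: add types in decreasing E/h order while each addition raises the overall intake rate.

Current rate: (0.16×408 + 0.071×286)/(1 + 0.16×2.03 + 0.071×0.755) = 62.09 kJ/min.
turban snails: E/h = 455/2.68 = 169.8 kJ/min.
Since 169.8 > R, including turban snails increases the long-run rate.

Yes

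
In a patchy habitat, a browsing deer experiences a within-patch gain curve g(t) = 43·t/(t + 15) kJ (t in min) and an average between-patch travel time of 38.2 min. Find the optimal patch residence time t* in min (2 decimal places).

23.94 min

Maximise g(t)/(T+t): set derivative to zero → g'(t)(T+t) = g(t).
g'(t) = 43·15/(t + 15)². Setting 43·15/(t+15)² = 43t/[(t+15)(38.2+t)] gives 15(38.2+t) = t(t+15), so t² = 15×38.2 = 573.
t* = √573 = 23.94 min.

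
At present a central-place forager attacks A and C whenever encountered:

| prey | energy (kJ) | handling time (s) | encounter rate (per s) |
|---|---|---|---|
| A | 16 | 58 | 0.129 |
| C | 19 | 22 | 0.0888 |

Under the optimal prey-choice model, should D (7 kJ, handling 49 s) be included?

No

Intake rate on the current diet: R = (0.129×16 + 0.0888×19) / (1 + 0.129×58 + 0.0888×22) = 3.751/10.44 = 0.3595 kJ/s.
Profitability of D: 7/49 = 0.1429 kJ/s.
0.1429 < 0.3595, so adding D would lower the average — exclude it.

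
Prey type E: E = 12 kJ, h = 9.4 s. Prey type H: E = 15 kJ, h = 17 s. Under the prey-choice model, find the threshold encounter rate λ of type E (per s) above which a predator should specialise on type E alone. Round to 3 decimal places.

The zero-one rule: include type H iff E₂/h₂ > λE₁/(1+λh₁). Equality gives the switch point.
λE₁h₂ = E₂ + λE₂h₁ ⇒ λ = E₂/(E₁h₂ − E₂h₁) = 15/(204 − 141) = 0.2381 per s.

0.238 per s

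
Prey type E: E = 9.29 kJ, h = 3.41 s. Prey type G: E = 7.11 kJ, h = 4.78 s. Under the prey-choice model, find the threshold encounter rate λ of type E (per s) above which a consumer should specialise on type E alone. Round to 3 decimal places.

Drop type G once their profitability E₂/h₂ falls below the rate achievable on type E alone: E₂/h₂ = λE₁/(1 + λh₁).
Solve for λ: λE₁h₂ = E₂(1 + λh₁) → λ(E₁h₂ − E₂h₁) = E₂ → λ = E₂/(E₁h₂ − E₂h₁).
λ = 7.11/(9.29×4.78 − 7.11×3.41) = 7.11/20.16 = 0.3527 per s.

0.353 per s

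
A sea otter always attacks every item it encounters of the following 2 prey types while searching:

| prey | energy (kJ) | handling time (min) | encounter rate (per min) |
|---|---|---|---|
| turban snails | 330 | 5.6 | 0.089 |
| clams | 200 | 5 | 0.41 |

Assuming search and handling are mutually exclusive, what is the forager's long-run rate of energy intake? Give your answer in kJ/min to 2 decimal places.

31.39 kJ/min

Energy encountered per unit search time: 0.089×330 + 0.41×200 = 111.4 kJ/min.
Handling time per unit search time: 0.089×5.6 + 0.41×5 = 2.548.
Rate = 111.4/(1 + 2.548) = 31.39 kJ/min.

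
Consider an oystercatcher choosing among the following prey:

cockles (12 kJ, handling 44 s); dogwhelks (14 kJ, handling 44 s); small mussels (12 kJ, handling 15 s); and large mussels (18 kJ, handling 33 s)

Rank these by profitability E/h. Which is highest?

In descending order of E/h:
small mussels: 12/15 = 0.8 kJ/s
large mussels: 18/33 = 0.545 kJ/s
dogwhelks: 14/44 = 0.318 kJ/s
cockles: 12/44 = 0.273 kJ/s

small mussels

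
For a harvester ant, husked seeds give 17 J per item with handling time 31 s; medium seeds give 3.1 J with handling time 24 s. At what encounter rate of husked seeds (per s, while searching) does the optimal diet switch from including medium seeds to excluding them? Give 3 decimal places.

0.010 per s

The zero-one rule: include medium seeds iff E₂/h₂ > λE₁/(1+λh₁). Equality gives the switch point.
λE₁h₂ = E₂ + λE₂h₁ ⇒ λ = E₂/(E₁h₂ − E₂h₁) = 3.1/(408 − 96.1) = 0.009939 per s.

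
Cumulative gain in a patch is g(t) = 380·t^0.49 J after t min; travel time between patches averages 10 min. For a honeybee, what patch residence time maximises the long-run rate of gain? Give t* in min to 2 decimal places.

Maximise g(t)/(T+t): set derivative to zero → g'(t)(T+t) = g(t).
g'(t) = 0.49·380·t^-0.51. Setting 0.49·380·t^-0.51 = 380·t^0.49/(10+t) gives 0.49(10+t) = t, so 0.51·t = 0.49×10.
t* = 0.49×10/0.51 = 9.608 min.

9.61 min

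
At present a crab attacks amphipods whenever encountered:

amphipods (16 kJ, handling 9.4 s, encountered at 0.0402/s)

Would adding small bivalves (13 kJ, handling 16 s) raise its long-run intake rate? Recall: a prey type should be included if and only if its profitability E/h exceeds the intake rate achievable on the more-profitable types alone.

Current rate: (0.0402×16)/(1 + 0.0402×9.4) = 0.4668 kJ/s.
small bivalves: E/h = 13/16 = 0.8125 kJ/s.
Since 0.8125 > R, including small bivalves increases the long-run rate.

Yes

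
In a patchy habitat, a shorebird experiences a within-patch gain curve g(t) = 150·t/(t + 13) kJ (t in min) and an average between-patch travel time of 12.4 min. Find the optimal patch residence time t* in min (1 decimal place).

By the marginal value theorem, leave when the instantaneous gain rate g'(t) equals the habitat-wide average g(t)/(T + t).
g'(t) = 150·13/(t + 13)². Setting 150·13/(t+13)² = 150t/[(t+13)(12.4+t)] gives 13(12.4+t) = t(t+13), so t² = 13×12.4 = 161.2.
t* = √161.2 = 12.7 min.

12.7 min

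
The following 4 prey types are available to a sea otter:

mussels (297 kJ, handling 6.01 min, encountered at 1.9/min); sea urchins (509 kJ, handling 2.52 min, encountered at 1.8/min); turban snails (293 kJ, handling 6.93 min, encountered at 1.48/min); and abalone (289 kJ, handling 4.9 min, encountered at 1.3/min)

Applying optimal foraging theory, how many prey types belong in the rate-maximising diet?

Profitabilities (E/h, kJ/min): sea urchins 202, abalone 59, mussels 49.4, turban snails 42.3. Add prey in this order while the next type's profitability exceeds the intake rate on those already taken.
Rate on top 1: 165.5. abalone: 59 < 165.5 → exclude; stop.
Optimal diet: sea urchins — 1 of 4 types.

1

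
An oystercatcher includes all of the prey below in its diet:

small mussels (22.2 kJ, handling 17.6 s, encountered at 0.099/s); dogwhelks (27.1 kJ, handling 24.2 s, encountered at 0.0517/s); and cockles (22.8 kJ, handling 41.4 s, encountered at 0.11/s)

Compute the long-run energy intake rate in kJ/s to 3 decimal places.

0.714 kJ/s

Energy encountered per unit search time: 0.099×22.2 + 0.0517×27.1 + 0.11×22.8 = 6.107 kJ/s.
Handling time per unit search time: 0.099×17.6 + 0.0517×24.2 + 0.11×41.4 = 7.548.
Rate = 6.107/(1 + 7.548) = 0.7145 kJ/s.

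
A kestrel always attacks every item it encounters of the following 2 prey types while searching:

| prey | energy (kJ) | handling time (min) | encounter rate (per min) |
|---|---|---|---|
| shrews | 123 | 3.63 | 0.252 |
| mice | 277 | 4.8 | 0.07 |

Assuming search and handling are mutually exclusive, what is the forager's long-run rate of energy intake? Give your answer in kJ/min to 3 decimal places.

22.386 kJ/min

R = Σλ_iE_i / (1 + Σλ_ih_i)
Numerator: 0.252×123 + 0.07×277 = 50.39
Denominator: 1 + 0.252×3.63 + 0.07×4.8 = 2.251
R = 50.39/2.251 = 22.39 kJ/min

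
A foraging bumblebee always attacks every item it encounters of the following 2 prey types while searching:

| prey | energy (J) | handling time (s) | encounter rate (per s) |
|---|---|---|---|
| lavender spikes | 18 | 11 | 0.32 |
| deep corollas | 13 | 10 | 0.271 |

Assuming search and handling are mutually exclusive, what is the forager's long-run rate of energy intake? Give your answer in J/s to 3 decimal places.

1.284 J/s

R = Σλ_iE_i / (1 + Σλ_ih_i)
Numerator: 0.32×18 + 0.271×13 = 9.283
Denominator: 1 + 0.32×11 + 0.271×10 = 7.23
R = 9.283/7.23 = 1.284 J/s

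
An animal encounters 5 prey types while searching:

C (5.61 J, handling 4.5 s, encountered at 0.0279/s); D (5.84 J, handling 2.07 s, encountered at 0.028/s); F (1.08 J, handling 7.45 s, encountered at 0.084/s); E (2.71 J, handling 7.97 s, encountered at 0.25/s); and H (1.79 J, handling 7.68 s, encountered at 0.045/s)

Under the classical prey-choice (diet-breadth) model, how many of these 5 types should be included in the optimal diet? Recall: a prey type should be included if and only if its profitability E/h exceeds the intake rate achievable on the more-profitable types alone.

3

Profitabilities (E/h, J/s): D 2.82, C 1.25, E 0.34, H 0.233, F 0.145. Add prey in this order while the next type's profitability exceeds the intake rate on those already taken.
Rate on top 1: 0.1546. C: 1.25 > 0.1546 → include.
Rate on top 2: 0.2704. E: 0.34 > 0.2704 → include.
Rate on top 3: 0.3141. H: 0.233 < 0.3141 → exclude; stop.
Optimal diet: D, C, E — 3 of 5 types.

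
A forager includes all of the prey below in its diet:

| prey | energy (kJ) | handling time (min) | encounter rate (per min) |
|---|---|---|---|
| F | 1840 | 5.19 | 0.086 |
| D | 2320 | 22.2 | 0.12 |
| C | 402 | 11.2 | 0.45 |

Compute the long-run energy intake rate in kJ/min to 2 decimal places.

R = Σλ_iE_i / (1 + Σλ_ih_i)
Numerator: 0.086×1840 + 0.12×2320 + 0.45×402 = 617.5
Denominator: 1 + 0.086×5.19 + 0.12×22.2 + 0.45×11.2 = 9.15
R = 617.5/9.15 = 67.49 kJ/min

67.49 kJ/min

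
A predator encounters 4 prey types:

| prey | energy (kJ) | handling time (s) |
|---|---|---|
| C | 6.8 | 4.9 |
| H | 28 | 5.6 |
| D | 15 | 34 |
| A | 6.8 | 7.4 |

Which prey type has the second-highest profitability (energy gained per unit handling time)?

C

In descending order of E/h:
H: 28/5.6 = 5 kJ/s
C: 6.8/4.9 = 1.39 kJ/s
A: 6.8/7.4 = 0.919 kJ/s
D: 15/34 = 0.441 kJ/s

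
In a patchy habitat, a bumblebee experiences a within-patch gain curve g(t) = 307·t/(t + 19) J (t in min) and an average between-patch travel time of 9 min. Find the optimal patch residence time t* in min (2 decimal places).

13.08 min

Maximise g(t)/(T+t): set derivative to zero → g'(t)(T+t) = g(t).
g'(t) = 307·19/(t + 19)². Setting 307·19/(t+19)² = 307t/[(t+19)(9+t)] gives 19(9+t) = t(t+19), so t² = 19×9 = 171.
t* = √171 = 13.08 min.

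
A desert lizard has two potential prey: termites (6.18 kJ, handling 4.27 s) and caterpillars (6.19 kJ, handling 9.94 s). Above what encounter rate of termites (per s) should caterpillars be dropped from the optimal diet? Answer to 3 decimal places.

0.177 per s

The zero-one rule: include caterpillars iff E₂/h₂ > λE₁/(1+λh₁). Equality gives the switch point.
λE₁h₂ = E₂ + λE₂h₁ ⇒ λ = E₂/(E₁h₂ − E₂h₁) = 6.19/(61.43 − 26.43) = 0.1769 per s.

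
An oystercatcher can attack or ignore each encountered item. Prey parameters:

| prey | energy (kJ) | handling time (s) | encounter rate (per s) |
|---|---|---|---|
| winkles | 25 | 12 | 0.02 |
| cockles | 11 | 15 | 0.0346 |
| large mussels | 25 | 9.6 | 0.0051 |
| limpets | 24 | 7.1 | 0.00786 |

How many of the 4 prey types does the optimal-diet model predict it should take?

4

Rank by E/h (kJ/s): limpets 3.38, large mussels 2.6, winkles 2.08, cockles 0.733. Include each in turn until the next type's E/h falls below the running intake rate.
Rate on top 1: 0.1787. large mussels: 2.6 > 0.1787 → include.
Rate on top 2: 0.2862. winkles: 2.08 > 0.2862 → include.
Rate on top 3: 0.6069. cockles: 0.733 > 0.6069 → include.
Optimal diet: limpets, large mussels, winkles, cockles — 4 of 4 types.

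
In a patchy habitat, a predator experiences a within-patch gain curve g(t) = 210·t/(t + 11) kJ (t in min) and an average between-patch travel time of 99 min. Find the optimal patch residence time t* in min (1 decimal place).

Maximise g(t)/(T+t): set derivative to zero → g'(t)(T+t) = g(t).
g'(t) = 210·11/(t + 11)². Setting 210·11/(t+11)² = 210t/[(t+11)(99+t)] gives 11(99+t) = t(t+11), so t² = 11×99 = 1089.
t* = √1089 = 33 min.

33.0 min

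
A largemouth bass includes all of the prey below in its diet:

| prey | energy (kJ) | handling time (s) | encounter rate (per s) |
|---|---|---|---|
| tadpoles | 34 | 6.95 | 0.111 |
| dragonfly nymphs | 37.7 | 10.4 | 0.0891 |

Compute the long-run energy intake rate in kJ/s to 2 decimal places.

2.64 kJ/s

Energy encountered per unit search time: 0.111×34 + 0.0891×37.7 = 7.133 kJ/s.
Handling time per unit search time: 0.111×6.95 + 0.0891×10.4 = 1.698.
Rate = 7.133/(1 + 1.698) = 2.644 kJ/s.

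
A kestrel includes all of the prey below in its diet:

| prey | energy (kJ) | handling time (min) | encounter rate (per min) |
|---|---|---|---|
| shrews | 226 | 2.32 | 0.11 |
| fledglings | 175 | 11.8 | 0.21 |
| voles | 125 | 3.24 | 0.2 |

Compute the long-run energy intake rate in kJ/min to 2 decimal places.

R = Σλ_iE_i / (1 + Σλ_ih_i)
Numerator: 0.11×226 + 0.21×175 + 0.2×125 = 86.61
Denominator: 1 + 0.11×2.32 + 0.21×11.8 + 0.2×3.24 = 4.381
R = 86.61/4.381 = 19.77 kJ/min

19.77 kJ/min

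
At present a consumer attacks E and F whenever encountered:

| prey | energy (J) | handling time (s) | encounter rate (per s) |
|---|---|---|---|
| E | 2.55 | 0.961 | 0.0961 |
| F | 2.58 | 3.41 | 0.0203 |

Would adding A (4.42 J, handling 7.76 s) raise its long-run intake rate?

Yes

Current rate: (0.0961×2.55 + 0.0203×2.58)/(1 + 0.0961×0.961 + 0.0203×3.41) = 0.2561 J/s.
A: E/h = 4.42/7.76 = 0.5696 J/s.
0.5696 > 0.2561, so adding A raises the average — include it.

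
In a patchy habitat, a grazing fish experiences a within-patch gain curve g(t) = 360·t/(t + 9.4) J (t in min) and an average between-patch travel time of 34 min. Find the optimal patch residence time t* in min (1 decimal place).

17.9 min

Optimal t* satisfies g'(t*) = g(t*)/(T + t*).
g'(t) = 360·9.4/(t + 9.4)². Setting 360·9.4/(t+9.4)² = 360t/[(t+9.4)(34+t)] gives 9.4(34+t) = t(t+9.4), so t² = 9.4×34 = 319.6.
t* = √319.6 = 17.88 min.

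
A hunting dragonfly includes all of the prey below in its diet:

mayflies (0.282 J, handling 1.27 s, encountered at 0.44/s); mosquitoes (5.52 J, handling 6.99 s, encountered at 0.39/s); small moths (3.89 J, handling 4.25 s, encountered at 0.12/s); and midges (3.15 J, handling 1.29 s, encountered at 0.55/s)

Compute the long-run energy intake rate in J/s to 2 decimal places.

Energy encountered per unit search time: 0.44×0.282 + 0.39×5.52 + 0.12×3.89 + 0.55×3.15 = 4.476 J/s.
Handling time per unit search time: 0.44×1.27 + 0.39×6.99 + 0.12×4.25 + 0.55×1.29 = 4.504.
Rate = 4.476/(1 + 4.504) = 0.8132 J/s.

0.81 J/s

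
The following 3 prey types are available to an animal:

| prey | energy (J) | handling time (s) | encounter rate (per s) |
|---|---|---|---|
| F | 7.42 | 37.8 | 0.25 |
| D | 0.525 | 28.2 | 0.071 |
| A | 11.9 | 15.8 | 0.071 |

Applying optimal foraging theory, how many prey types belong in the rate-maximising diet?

1

Profitabilities (E/h, J/s): A 0.753, F 0.196, D 0.0186. Add prey in this order while the next type's profitability exceeds the intake rate on those already taken.
Rate on top 1: 0.3982. F: 0.196 < 0.3982 → exclude; stop.
Optimal diet: A — 1 of 3 types.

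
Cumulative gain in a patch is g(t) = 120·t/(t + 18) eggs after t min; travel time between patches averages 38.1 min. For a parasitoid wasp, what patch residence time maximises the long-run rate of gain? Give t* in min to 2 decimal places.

Optimal t* satisfies g'(t*) = g(t*)/(T + t*).
g'(t) = 120·18/(t + 18)². Setting 120·18/(t+18)² = 120t/[(t+18)(38.1+t)] gives 18(38.1+t) = t(t+18), so t² = 18×38.1 = 685.8.
t* = √685.8 = 26.19 min.

26.19 min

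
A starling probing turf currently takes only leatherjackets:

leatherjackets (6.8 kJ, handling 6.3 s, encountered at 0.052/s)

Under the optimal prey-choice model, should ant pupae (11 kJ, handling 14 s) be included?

Yes

Current rate: (0.052×6.8)/(1 + 0.052×6.3) = 0.2663 kJ/s.
ant pupae: E/h = 11/14 = 0.7857 kJ/s.
Since 0.7857 > R, including ant pupae increases the long-run rate.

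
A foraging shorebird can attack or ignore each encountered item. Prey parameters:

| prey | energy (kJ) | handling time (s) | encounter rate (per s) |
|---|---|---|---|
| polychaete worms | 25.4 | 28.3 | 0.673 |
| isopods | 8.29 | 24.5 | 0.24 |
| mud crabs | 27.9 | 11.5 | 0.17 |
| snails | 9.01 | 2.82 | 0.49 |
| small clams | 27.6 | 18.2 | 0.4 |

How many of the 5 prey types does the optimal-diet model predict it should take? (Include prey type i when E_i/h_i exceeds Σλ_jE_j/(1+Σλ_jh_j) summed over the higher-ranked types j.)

2

Rank by E/h (kJ/s): snails 3.2, mud crabs 2.43, small clams 1.52, polychaete worms 0.898, isopods 0.338. Include each in turn until the next type's E/h falls below the running intake rate.
Rate on top 1: 1.854. mud crabs: 2.43 > 1.854 → include.
Rate on top 2: 2.112. small clams: 1.52 < 2.112 → exclude; stop.
Optimal diet: snails, mud crabs — 2 of 5 types.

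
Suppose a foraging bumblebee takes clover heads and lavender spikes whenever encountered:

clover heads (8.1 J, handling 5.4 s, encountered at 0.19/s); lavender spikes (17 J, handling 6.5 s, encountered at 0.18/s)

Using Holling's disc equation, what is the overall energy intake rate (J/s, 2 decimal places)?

1.44 J/s

R = (0.19×8.1 + 0.18×17) / (1 + 0.19×5.4 + 0.18×6.5) = 4.599/3.196 = 1.439 J/s.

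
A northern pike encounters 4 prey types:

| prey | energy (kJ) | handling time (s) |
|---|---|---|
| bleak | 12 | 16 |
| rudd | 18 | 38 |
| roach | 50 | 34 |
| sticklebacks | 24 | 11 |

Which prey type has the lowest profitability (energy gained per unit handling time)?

Profitability E/h (kJ/s): bleak = 12/16 = 0.75, rudd = 18/38 = 0.474, roach = 50/34 = 1.47, sticklebacks = 24/11 = 2.18.
Ranked: sticklebacks > roach > bleak > rudd.

rudd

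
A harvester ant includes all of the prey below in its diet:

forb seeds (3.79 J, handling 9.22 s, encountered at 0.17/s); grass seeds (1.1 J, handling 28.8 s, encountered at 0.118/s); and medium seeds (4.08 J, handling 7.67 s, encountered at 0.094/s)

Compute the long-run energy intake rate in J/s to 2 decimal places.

R = (0.17×3.79 + 0.118×1.1 + 0.094×4.08) / (1 + 0.17×9.22 + 0.118×28.8 + 0.094×7.67) = 1.158/6.687 = 0.1731 J/s.

0.17 J/s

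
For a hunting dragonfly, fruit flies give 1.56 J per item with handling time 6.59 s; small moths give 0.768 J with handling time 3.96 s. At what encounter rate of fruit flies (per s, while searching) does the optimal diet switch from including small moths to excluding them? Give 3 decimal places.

At the threshold, the rate on fruit flies alone equals the profitability of small moths: λ·1.56/(1 + λ·6.59) = 0.768/3.96 = 0.1939.
Rearranging, λ(1.56 − 0.1939×6.59) = 0.1939, so λ = 0.1939/0.2819 = 0.6879 per s.

0.688 per s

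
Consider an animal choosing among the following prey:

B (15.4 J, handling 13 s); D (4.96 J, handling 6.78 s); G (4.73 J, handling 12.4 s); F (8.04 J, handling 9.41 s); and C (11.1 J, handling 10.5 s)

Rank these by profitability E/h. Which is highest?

In descending order of E/h:
B: 15.4/13 = 1.18 J/s
C: 11.1/10.5 = 1.06 J/s
F: 8.04/9.41 = 0.854 J/s
D: 4.96/6.78 = 0.732 J/s
G: 4.73/12.4 = 0.381 J/s

B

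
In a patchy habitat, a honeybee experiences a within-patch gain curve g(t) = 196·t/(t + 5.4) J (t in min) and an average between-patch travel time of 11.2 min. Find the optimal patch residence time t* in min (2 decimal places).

By the marginal value theorem, leave when the instantaneous gain rate g'(t) equals the habitat-wide average g(t)/(T + t).
g'(t) = 196·5.4/(t + 5.4)². Setting 196·5.4/(t+5.4)² = 196t/[(t+5.4)(11.2+t)] gives 5.4(11.2+t) = t(t+5.4), so t² = 5.4×11.2 = 60.48.
t* = √60.48 = 7.777 min.

7.78 min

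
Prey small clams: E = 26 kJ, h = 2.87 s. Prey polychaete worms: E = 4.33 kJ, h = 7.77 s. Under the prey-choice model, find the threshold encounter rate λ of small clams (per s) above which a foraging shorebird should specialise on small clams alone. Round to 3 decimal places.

Drop polychaete worms once their profitability E₂/h₂ falls below the rate achievable on small clams alone: E₂/h₂ = λE₁/(1 + λh₁).
Solve for λ: λE₁h₂ = E₂(1 + λh₁) → λ(E₁h₂ − E₂h₁) = E₂ → λ = E₂/(E₁h₂ − E₂h₁).
λ = 4.33/(26×7.77 − 4.33×2.87) = 4.33/189.6 = 0.02284 per s.

0.023 per s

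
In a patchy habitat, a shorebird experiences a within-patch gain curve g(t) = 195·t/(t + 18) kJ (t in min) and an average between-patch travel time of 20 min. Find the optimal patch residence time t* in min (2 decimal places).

18.97 min

Maximise g(t)/(T+t): set derivative to zero → g'(t)(T+t) = g(t).
g'(t) = 195·18/(t + 18)². Setting 195·18/(t+18)² = 195t/[(t+18)(20+t)] gives 18(20+t) = t(t+18), so t² = 18×20 = 360.
t* = √360 = 18.97 min.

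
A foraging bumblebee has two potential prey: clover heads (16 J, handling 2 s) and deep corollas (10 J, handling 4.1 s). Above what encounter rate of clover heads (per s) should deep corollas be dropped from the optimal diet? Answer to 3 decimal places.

The zero-one rule: include deep corollas iff E₂/h₂ > λE₁/(1+λh₁). Equality gives the switch point.
λE₁h₂ = E₂ + λE₂h₁ ⇒ λ = E₂/(E₁h₂ − E₂h₁) = 10/(65.6 − 20) = 0.2193 per s.

0.219 per s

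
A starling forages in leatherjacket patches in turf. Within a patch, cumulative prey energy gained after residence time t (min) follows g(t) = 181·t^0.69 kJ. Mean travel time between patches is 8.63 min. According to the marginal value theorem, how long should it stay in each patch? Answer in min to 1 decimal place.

19.2 min

Optimal t* satisfies g'(t*) = g(t*)/(T + t*).
g'(t) = 0.69·181·t^-0.31. Setting 0.69·181·t^-0.31 = 181·t^0.69/(8.63+t) gives 0.69(8.63+t) = t, so 0.31·t = 0.69×8.63.
t* = 0.69×8.63/0.31 = 19.21 min.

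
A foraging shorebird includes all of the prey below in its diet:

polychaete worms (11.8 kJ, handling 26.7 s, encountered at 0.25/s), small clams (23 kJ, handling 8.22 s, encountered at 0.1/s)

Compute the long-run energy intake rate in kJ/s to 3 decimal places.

0.618 kJ/s

R = (0.25×11.8 + 0.1×23) / (1 + 0.25×26.7 + 0.1×8.22) = 5.25/8.497 = 0.6179 kJ/s.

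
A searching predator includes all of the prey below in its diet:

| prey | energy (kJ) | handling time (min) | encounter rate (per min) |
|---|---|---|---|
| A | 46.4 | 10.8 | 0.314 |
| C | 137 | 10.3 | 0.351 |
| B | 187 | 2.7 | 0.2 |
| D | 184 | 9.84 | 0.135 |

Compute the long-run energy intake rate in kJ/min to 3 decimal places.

12.648 kJ/min

Energy encountered per unit search time: 0.314×46.4 + 0.351×137 + 0.2×187 + 0.135×184 = 124.9 kJ/min.
Handling time per unit search time: 0.314×10.8 + 0.351×10.3 + 0.2×2.7 + 0.135×9.84 = 8.875.
Rate = 124.9/(1 + 8.875) = 12.65 kJ/min.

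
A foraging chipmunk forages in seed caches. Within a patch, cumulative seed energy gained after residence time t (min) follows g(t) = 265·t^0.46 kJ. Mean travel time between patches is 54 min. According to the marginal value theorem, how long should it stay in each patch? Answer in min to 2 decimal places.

Maximise g(t)/(T+t): set derivative to zero → g'(t)(T+t) = g(t).
g'(t) = 0.46·265·t^-0.54. Setting 0.46·265·t^-0.54 = 265·t^0.46/(54+t) gives 0.46(54+t) = t, so 0.54·t = 0.46×54.
t* = 0.46×54/0.54 = 46 min.

46.00 min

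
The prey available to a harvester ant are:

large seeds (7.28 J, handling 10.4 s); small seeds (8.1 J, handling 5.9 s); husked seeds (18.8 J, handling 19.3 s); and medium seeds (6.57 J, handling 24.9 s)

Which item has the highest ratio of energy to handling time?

small seeds

Profitability E/h (J/s): large seeds = 7.28/10.4 = 0.7, small seeds = 8.1/5.9 = 1.37, husked seeds = 18.8/19.3 = 0.974, medium seeds = 6.57/24.9 = 0.264.
Ranked: small seeds > husked seeds > large seeds > medium seeds.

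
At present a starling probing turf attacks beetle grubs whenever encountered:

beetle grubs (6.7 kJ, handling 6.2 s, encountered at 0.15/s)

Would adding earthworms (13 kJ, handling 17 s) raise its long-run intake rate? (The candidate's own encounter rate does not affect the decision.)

Intake rate on the current diet: R = (0.15×6.7) / (1 + 0.15×6.2) = 1.005/1.93 = 0.5207 kJ/s.
earthworms: E/h = 13/17 = 0.7647 kJ/s.
0.7647 > 0.5207, so adding earthworms raises the average — include it.

Yes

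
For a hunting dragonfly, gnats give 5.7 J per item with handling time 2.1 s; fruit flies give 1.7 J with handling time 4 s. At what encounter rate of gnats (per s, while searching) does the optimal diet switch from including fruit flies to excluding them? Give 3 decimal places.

0.088 per s

Drop fruit flies once their profitability E₂/h₂ falls below the rate achievable on gnats alone: E₂/h₂ = λE₁/(1 + λh₁).
Solve for λ: λE₁h₂ = E₂(1 + λh₁) → λ(E₁h₂ − E₂h₁) = E₂ → λ = E₂/(E₁h₂ − E₂h₁).
λ = 1.7/(5.7×4 − 1.7×2.1) = 1.7/19.23 = 0.0884 per s.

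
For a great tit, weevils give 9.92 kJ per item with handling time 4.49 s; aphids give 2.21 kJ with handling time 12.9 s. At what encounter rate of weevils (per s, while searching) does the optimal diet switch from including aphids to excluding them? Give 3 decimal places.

The zero-one rule: include aphids iff E₂/h₂ > λE₁/(1+λh₁). Equality gives the switch point.
λE₁h₂ = E₂ + λE₂h₁ ⇒ λ = E₂/(E₁h₂ − E₂h₁) = 2.21/(128 − 9.923) = 0.01872 per s.

0.019 per s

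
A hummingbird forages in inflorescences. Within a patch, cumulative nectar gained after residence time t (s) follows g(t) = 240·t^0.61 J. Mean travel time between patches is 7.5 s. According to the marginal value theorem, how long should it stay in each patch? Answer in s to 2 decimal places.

By the marginal value theorem, leave when the instantaneous gain rate g'(t) equals the habitat-wide average g(t)/(T + t).
g'(t) = 0.61·240·t^-0.39. Setting 0.61·240·t^-0.39 = 240·t^0.61/(7.5+t) gives 0.61(7.5+t) = t, so 0.39·t = 0.61×7.5.
t* = 0.61×7.5/0.39 = 11.73 s.

11.73 s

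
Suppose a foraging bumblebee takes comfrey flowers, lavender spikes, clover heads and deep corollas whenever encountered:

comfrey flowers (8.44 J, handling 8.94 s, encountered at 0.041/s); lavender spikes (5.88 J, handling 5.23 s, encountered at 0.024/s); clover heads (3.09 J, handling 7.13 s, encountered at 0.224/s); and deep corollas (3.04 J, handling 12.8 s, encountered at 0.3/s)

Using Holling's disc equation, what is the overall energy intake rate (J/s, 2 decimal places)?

0.30 J/s

R = Σλ_iE_i / (1 + Σλ_ih_i)
Numerator: 0.041×8.44 + 0.024×5.88 + 0.224×3.09 + 0.3×3.04 = 2.091
Denominator: 1 + 0.041×8.94 + 0.024×5.23 + 0.224×7.13 + 0.3×12.8 = 6.929
R = 2.091/6.929 = 0.3018 J/s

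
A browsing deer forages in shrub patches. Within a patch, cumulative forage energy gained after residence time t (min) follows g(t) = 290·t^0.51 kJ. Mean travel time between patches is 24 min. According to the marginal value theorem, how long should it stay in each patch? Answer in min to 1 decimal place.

By the marginal value theorem, leave when the instantaneous gain rate g'(t) equals the habitat-wide average g(t)/(T + t).
g'(t) = 0.51·290·t^-0.49. Setting 0.51·290·t^-0.49 = 290·t^0.51/(24+t) gives 0.51(24+t) = t, so 0.49·t = 0.51×24.
t* = 0.51×24/0.49 = 24.98 min.

25.0 min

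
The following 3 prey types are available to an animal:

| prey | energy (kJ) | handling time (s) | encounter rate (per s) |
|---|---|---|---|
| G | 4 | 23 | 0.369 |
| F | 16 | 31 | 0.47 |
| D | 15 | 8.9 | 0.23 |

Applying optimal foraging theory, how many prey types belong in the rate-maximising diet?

Rank by E/h (kJ/s): D 1.69, F 0.516, G 0.174. Include each in turn until the next type's E/h falls below the running intake rate.
Rate on top 1: 1.132. F: 0.516 < 1.132 → exclude; stop.
Optimal diet: D — 1 of 3 types.

1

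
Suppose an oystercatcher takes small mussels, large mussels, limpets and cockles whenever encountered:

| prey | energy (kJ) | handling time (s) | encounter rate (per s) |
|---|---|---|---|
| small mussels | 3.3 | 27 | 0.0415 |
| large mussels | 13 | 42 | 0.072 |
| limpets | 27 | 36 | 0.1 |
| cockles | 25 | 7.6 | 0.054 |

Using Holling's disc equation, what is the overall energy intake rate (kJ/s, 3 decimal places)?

0.560 kJ/s

R = (0.0415×3.3 + 0.072×13 + 0.1×27 + 0.054×25) / (1 + 0.0415×27 + 0.072×42 + 0.1×36 + 0.054×7.6) = 5.123/9.155 = 0.5596 kJ/s.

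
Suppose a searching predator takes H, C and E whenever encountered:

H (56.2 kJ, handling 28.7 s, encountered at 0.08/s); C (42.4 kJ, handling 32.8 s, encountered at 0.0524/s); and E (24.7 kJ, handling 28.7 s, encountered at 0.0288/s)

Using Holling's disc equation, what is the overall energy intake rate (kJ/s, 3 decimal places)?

R = (0.08×56.2 + 0.0524×42.4 + 0.0288×24.7) / (1 + 0.08×28.7 + 0.0524×32.8 + 0.0288×28.7) = 7.429/5.841 = 1.272 kJ/s.

1.272 kJ/s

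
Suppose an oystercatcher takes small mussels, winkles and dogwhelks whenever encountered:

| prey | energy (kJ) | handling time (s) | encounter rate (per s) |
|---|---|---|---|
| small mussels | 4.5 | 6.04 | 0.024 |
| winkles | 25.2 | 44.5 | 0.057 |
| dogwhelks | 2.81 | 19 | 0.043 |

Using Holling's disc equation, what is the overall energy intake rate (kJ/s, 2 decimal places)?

0.37 kJ/s

Energy encountered per unit search time: 0.024×4.5 + 0.057×25.2 + 0.043×2.81 = 1.665 kJ/s.
Handling time per unit search time: 0.024×6.04 + 0.057×44.5 + 0.043×19 = 3.498.
Rate = 1.665/(1 + 3.498) = 0.3702 kJ/s.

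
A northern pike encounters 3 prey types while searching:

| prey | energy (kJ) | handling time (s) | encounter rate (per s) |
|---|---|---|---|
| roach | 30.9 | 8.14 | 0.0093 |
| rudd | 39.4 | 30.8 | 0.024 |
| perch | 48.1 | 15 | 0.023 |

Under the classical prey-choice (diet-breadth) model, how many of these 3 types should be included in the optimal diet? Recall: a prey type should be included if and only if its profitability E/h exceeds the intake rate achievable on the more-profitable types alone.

Rank by E/h (kJ/s): roach 3.8, perch 3.21, rudd 1.28. Include each in turn until the next type's E/h falls below the running intake rate.
Rate on top 1: 0.2671. perch: 3.21 > 0.2671 → include.
Rate on top 2: 0.981. rudd: 1.28 > 0.981 → include.
Optimal diet: roach, perch, rudd — 3 of 3 types.

3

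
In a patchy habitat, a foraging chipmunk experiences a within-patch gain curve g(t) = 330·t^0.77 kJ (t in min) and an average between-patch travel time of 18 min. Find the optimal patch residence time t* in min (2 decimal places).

By the marginal value theorem, leave when the instantaneous gain rate g'(t) equals the habitat-wide average g(t)/(T + t).
g'(t) = 0.77·330·t^-0.23. Setting 0.77·330·t^-0.23 = 330·t^0.77/(18+t) gives 0.77(18+t) = t, so 0.23·t = 0.77×18.
t* = 0.77×18/0.23 = 60.26 min.

60.26 min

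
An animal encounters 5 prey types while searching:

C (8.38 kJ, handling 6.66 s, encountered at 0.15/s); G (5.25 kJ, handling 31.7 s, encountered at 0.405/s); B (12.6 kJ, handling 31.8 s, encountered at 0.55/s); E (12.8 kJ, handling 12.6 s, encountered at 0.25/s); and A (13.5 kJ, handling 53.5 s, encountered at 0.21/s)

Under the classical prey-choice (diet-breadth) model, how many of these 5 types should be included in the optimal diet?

2

Profitabilities (E/h, kJ/s): C 1.26, E 1.02, B 0.396, A 0.252, G 0.166. Add prey in this order while the next type's profitability exceeds the intake rate on those already taken.
Rate on top 1: 0.6288. E: 1.02 > 0.6288 → include.
Rate on top 2: 0.8656. B: 0.396 < 0.8656 → exclude; stop.
Optimal diet: C, E — 2 of 5 types.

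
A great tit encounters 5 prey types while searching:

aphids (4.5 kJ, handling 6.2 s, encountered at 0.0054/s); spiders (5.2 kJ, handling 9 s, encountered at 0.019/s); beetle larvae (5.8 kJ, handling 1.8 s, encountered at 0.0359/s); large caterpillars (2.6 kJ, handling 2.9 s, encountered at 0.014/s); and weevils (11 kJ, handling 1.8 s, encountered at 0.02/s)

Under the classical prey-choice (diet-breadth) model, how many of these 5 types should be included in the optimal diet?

5

Rank by E/h (kJ/s): weevils 6.11, beetle larvae 3.22, large caterpillars 0.897, aphids 0.726, spiders 0.578. Include each in turn until the next type's E/h falls below the running intake rate.
Rate on top 1: 0.2124. beetle larvae: 3.22 > 0.2124 → include.
Rate on top 2: 0.3891. large caterpillars: 0.897 > 0.3891 → include.
Rate on top 3: 0.4071. aphids: 0.726 > 0.4071 → include.
Rate on top 4: 0.4162. spiders: 0.578 > 0.4162 → include.
Optimal diet: weevils, beetle larvae, large caterpillars, aphids, spiders — 5 of 5 types.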